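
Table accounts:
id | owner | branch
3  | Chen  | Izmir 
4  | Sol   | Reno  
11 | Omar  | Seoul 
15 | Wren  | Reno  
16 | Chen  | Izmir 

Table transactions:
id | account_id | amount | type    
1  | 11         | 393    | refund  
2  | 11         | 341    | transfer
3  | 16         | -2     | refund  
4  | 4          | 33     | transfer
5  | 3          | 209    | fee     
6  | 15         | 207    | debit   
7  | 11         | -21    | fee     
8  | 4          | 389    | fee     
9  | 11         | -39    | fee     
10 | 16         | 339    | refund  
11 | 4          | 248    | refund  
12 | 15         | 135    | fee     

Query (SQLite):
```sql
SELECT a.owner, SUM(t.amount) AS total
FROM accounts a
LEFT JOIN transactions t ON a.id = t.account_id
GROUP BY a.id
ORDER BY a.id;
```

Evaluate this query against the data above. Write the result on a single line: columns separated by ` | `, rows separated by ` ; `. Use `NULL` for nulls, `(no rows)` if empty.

Chen | 209 ; Sol | 670 ; Omar | 674 ; Wren | 342 ; Chen | 337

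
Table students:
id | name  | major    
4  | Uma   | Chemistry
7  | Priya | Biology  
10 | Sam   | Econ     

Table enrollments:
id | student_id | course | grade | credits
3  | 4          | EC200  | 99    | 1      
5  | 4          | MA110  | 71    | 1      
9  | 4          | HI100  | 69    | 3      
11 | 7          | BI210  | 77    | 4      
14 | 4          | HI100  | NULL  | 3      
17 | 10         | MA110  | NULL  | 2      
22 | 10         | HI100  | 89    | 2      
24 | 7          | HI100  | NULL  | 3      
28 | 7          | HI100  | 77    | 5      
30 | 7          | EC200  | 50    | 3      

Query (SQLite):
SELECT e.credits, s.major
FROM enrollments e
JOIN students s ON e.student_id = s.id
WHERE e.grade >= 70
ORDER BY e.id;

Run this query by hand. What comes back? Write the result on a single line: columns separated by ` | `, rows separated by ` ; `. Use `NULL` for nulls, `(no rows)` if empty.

1 | Chemistry ; 1 | Chemistry ; 4 | Biology ; 2 | Econ ; 5 | Biology

Each enrollments row matches the students row where student_id = students.id.
Then keep rows with e.grade >= 70.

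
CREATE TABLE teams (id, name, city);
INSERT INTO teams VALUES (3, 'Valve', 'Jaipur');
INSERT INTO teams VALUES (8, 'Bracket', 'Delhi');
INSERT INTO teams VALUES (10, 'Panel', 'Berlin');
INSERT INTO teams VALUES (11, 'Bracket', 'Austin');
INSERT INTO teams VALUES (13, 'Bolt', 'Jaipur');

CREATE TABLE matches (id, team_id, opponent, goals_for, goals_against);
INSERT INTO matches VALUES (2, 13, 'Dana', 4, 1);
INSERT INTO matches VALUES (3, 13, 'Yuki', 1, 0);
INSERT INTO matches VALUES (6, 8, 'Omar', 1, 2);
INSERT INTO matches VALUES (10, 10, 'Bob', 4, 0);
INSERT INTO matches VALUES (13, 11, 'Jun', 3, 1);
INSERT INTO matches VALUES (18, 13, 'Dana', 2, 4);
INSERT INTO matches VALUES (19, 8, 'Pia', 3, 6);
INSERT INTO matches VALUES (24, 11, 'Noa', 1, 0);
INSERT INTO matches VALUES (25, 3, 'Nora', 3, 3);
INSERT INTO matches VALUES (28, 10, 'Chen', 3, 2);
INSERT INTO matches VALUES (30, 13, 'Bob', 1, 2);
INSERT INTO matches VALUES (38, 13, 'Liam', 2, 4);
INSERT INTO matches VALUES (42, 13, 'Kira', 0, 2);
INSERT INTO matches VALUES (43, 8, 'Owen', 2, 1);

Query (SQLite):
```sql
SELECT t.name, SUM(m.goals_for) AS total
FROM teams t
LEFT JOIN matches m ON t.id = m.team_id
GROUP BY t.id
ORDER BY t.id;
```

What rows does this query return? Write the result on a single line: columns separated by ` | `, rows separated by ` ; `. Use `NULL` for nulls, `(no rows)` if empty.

Valve | 3 ; Bracket | 6 ; Panel | 7 ; Bracket | 4 ; Bolt | 10

LEFT JOIN keeps every teams row; unmatched ones get NULL for matches columns.
Group by teams.id and compute SUM(m.goals_for). SUM over an all-NULL group is NULL.
  3: ids {25} → SUM(m.goals_for)=3
  8: ids {6, 19, 43} → SUM(m.goals_for)=6
  10: ids {10, 28} → SUM(m.goals_for)=7
  11: ids {13, 24} → SUM(m.goals_for)=4
  13: ids {2, 3, 18, 30, 38, 42} → SUM(m.goals_for)=10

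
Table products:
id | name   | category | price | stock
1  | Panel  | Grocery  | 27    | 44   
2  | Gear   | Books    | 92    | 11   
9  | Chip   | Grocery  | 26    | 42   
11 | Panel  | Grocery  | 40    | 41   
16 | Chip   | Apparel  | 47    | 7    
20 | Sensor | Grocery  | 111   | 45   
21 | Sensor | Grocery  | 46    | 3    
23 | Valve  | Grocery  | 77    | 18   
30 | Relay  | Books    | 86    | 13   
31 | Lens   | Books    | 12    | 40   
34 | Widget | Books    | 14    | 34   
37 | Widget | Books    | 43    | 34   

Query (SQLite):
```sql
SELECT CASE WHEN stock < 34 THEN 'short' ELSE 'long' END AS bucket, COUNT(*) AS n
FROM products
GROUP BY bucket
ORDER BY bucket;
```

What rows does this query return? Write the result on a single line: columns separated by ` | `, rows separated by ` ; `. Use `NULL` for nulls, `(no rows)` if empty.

long | 7 ; short | 5

Bucket rows by stock < 34 → 'short' else 'long'; count each bucket.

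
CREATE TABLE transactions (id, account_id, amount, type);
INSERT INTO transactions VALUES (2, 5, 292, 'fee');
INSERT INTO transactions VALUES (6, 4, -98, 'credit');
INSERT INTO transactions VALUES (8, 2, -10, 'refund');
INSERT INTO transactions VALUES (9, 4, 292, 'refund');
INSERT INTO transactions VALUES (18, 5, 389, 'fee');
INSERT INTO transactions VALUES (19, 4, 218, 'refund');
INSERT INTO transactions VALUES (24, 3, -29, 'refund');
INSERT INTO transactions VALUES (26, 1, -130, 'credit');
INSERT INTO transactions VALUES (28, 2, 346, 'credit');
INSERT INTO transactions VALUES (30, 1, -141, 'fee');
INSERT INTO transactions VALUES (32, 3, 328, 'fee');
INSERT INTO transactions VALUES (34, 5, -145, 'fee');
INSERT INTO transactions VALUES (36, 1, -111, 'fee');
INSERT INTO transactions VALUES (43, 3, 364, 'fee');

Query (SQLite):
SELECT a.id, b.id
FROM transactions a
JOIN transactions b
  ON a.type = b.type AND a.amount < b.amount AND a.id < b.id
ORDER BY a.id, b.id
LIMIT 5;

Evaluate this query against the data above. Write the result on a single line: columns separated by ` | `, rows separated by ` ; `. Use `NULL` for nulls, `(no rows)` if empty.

2 | 18 ; 2 | 32 ; 2 | 43 ; 6 | 28 ; 8 | 9

Pairs (a,b) with same type, a.amount < b.amount, a.id < b.id.
type groups: credit:{6,26,28} fee:{2,18,30,32,34,36,43} refund:{8,9,19,24}
Ordered by (a.id, b.id); first 5.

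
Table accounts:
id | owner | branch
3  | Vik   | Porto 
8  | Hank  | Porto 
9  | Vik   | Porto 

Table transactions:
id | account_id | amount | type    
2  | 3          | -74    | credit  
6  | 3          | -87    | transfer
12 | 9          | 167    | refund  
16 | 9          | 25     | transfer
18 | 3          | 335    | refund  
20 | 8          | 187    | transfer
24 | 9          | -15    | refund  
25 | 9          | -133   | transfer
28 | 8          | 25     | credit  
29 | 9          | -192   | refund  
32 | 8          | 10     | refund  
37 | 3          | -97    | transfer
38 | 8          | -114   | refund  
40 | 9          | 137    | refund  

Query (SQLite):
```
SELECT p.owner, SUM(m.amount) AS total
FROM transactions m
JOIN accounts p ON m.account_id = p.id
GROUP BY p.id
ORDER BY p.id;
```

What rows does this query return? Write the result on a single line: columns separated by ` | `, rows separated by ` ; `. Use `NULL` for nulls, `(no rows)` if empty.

Vik | 77 ; Hank | 108 ; Vik | -11

Join each transactions row to its accounts via account_id.
Group joined rows by accounts.id; compute SUM(m.amount) per group.
  3: ids {2, 6, 18, 37} → SUM(m.amount)=77
  8: ids {20, 28, 32, 38} → SUM(m.amount)=108
  9: ids {12, 16, 24, 25, 29, 40} → SUM(m.amount)=-11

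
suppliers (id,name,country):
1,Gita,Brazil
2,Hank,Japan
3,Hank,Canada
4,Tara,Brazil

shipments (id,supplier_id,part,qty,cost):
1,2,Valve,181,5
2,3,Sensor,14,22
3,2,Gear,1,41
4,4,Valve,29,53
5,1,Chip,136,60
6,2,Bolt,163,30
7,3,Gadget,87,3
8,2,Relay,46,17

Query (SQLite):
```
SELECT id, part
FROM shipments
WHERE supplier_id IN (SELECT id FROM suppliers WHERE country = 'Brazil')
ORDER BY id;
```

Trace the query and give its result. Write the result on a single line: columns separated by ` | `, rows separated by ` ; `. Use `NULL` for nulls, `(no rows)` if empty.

Inner query: suppliers.id where country = 'Brazil'.
Outer: keep shipments rows whose supplier_id is in that set.
Inner query → {1, 4}

4 | Valve ; 5 | Chip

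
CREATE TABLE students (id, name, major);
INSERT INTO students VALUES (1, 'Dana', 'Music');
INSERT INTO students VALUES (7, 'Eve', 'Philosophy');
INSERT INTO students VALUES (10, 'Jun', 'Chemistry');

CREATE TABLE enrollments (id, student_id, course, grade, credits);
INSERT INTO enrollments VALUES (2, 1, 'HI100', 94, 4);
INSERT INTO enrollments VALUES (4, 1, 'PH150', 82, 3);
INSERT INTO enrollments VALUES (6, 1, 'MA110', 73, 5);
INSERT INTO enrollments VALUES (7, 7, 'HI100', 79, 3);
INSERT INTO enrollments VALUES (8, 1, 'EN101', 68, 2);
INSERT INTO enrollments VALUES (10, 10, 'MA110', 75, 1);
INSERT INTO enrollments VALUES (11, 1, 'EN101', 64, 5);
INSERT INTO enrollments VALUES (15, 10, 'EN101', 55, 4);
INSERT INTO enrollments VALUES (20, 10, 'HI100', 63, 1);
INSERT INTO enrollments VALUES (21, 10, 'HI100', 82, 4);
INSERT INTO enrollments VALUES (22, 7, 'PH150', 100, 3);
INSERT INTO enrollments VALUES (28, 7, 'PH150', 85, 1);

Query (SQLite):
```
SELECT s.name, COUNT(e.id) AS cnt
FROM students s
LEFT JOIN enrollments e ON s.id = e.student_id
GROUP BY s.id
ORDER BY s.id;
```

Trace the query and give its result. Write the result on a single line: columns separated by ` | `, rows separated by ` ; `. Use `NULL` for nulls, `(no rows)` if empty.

Dana | 5 ; Eve | 3 ; Jun | 4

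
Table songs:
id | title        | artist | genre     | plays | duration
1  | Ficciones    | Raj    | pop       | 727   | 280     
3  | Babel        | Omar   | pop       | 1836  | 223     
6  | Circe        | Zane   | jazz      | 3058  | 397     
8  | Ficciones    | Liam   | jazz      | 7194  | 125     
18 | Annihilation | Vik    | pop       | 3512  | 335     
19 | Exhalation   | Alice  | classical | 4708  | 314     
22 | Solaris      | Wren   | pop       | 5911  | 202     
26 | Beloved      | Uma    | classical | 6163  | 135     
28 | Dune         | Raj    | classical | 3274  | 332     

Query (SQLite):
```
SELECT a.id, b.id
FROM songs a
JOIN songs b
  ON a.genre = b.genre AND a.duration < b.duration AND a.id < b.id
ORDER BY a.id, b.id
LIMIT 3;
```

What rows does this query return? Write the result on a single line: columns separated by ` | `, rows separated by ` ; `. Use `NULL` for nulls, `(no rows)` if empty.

Pairs (a,b) with same genre, a.duration < b.duration, a.id < b.id.
genre groups: classical:{19,26,28} jazz:{6,8} pop:{1,3,18,22}
Ordered by (a.id, b.id); first 3.

1 | 18 ; 3 | 18 ; 19 | 28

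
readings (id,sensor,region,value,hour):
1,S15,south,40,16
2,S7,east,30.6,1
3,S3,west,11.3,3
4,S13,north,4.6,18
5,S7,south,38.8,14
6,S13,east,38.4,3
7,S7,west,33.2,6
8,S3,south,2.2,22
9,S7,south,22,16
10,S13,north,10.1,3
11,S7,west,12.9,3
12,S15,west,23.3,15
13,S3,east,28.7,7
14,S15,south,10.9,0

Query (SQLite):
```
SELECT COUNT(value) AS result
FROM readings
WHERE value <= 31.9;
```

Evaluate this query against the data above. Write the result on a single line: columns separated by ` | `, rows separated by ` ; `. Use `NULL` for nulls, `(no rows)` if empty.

Rows where value <= 31.9 → value values: [30.6, 11.3, 4.6, 2.2, 22, 10.1, 12.9, 23.3, 28.7, 10.9].
COUNT(value) counts non-NULL values → 10.

10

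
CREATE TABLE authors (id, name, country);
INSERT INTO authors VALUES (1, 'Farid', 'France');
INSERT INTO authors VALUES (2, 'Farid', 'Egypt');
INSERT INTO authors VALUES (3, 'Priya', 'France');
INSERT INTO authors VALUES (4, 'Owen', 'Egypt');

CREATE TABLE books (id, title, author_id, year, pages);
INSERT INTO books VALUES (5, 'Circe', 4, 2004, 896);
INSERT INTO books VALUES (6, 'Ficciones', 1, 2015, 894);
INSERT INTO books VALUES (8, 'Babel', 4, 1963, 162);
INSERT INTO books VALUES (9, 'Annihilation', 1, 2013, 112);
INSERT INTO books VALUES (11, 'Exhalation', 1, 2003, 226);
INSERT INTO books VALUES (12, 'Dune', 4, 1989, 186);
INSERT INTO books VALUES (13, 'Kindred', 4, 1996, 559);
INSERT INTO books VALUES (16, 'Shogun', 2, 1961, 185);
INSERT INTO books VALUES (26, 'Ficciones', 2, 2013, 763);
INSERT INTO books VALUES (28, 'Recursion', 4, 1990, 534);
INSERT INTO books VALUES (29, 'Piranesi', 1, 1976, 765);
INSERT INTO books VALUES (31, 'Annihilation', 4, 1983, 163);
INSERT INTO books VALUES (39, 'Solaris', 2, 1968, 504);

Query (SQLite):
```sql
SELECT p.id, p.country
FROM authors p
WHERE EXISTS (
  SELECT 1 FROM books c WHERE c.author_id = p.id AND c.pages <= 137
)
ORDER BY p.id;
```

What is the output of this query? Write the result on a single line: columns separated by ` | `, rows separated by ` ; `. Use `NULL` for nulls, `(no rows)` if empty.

1 | France

For each authors row, check whether any books with matching author_id has pages <= 137.
Keep rows where that is true.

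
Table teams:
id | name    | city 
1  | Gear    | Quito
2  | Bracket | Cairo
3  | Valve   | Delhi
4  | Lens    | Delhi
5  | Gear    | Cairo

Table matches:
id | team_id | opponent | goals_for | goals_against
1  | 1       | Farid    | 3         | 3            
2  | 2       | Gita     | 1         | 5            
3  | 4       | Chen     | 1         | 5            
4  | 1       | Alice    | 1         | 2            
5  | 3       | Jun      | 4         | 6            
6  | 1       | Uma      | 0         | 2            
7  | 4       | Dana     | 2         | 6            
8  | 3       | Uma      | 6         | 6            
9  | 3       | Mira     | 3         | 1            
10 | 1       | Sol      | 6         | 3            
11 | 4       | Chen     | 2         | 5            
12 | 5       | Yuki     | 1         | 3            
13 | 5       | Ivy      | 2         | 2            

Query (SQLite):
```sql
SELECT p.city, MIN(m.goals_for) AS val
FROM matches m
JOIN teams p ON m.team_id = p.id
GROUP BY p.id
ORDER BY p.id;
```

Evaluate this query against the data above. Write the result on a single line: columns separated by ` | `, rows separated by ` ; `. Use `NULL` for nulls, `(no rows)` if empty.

Join each matches row to its teams via team_id.
Group joined rows by teams.id; compute MIN(m.goals_for) per group.
  1: ids {1, 4, 6, 10} → MIN(m.goals_for)=0
  2: ids {2} → MIN(m.goals_for)=1
  3: ids {5, 8, 9} → MIN(m.goals_for)=3
  4: ids {3, 7, 11} → MIN(m.goals_for)=1
  5: ids {12, 13} → MIN(m.goals_for)=1

Quito | 0 ; Cairo | 1 ; Delhi | 3 ; Delhi | 1 ; Cairo | 1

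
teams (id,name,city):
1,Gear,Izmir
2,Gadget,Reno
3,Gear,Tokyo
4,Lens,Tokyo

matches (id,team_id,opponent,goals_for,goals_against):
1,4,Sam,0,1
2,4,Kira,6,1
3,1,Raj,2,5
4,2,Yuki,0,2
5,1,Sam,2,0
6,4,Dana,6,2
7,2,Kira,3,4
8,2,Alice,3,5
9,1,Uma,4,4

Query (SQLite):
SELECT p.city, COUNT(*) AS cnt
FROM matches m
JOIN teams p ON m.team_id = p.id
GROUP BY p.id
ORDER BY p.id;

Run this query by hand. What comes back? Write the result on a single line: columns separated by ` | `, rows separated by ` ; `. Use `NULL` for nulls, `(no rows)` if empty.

Join each matches row to its teams via team_id.
Group joined rows by teams.id; compute COUNT(*) per group.
  1: ids {3, 5, 9} → COUNT(*)=3
  2: ids {4, 7, 8} → COUNT(*)=3
  4: ids {1, 2, 6} → COUNT(*)=3

Izmir | 3 ; Reno | 3 ; Tokyo | 3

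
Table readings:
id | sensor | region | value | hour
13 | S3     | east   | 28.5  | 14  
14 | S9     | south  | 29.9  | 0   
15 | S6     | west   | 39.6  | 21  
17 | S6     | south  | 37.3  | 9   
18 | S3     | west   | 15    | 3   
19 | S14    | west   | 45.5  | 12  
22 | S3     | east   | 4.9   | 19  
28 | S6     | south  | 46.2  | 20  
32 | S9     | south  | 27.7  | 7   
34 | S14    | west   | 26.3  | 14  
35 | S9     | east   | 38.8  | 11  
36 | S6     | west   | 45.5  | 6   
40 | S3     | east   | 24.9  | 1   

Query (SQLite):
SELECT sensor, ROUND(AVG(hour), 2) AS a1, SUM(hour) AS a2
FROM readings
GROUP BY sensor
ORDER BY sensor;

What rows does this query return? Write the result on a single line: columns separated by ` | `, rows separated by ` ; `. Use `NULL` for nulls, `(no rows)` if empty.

Group readings by sensor.
Per group compute: ROUND(AVG(hour), 2), SUM(hour).
  S14: ids {19, 34} → ROUND(AVG(hour), 2)=13, SUM(hour)=26
  S3: ids {13, 18, 22, 40} → ROUND(AVG(hour), 2)=9.25, SUM(hour)=37
  S6: ids {15, 17, 28, 36} → ROUND(AVG(hour), 2)=14, SUM(hour)=56
  S9: ids {14, 32, 35} → ROUND(AVG(hour), 2)=6, SUM(hour)=18

S14 | 13 | 26 ; S3 | 9.25 | 37 ; S6 | 14 | 56 ; S9 | 6 | 18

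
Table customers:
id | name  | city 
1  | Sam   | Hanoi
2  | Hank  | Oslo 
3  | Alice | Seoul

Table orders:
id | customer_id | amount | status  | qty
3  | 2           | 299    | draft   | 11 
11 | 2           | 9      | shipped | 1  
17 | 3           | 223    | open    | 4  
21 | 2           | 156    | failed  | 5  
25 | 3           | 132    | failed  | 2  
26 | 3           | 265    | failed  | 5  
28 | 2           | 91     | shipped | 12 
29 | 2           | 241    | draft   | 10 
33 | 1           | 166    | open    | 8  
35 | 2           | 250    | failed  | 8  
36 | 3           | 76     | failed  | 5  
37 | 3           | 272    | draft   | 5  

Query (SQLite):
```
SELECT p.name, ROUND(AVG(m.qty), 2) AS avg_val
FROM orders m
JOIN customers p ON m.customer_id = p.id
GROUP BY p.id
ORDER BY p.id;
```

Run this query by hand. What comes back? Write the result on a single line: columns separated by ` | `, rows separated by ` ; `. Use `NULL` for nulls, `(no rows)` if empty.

Join each orders row to its customers via customer_id.
Group joined rows by customers.id; compute ROUND(AVG(m.qty), 2) per group.
  1: ids {33} → ROUND(AVG(m.qty), 2)=8
  2: ids {3, 11, 21, 28, 29, 35} → ROUND(AVG(m.qty), 2)=7.83
  3: ids {17, 25, 26, 36, 37} → ROUND(AVG(m.qty), 2)=4.2

Sam | 8 ; Hank | 7.83 ; Alice | 4.2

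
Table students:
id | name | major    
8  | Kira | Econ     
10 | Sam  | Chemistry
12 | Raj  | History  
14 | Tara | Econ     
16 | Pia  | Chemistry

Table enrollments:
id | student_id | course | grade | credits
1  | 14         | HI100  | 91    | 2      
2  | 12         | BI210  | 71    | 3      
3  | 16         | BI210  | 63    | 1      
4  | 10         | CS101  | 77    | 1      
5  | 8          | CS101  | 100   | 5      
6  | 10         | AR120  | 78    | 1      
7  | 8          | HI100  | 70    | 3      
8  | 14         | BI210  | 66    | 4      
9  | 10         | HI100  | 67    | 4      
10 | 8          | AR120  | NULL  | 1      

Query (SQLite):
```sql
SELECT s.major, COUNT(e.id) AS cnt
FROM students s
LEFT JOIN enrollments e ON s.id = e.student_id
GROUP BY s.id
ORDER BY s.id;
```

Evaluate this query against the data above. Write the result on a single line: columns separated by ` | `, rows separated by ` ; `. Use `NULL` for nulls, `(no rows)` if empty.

LEFT JOIN keeps every students row; unmatched ones get NULL for enrollments columns.
Group by students.id and compute COUNT(e.id). COUNT(col) of an all-NULL group is 0.
  8: ids {5, 7, 10} → COUNT(e.id)=3
  10: ids {4, 6, 9} → COUNT(e.id)=3
  12: ids {2} → COUNT(e.id)=1
  14: ids {1, 8} → COUNT(e.id)=2
  16: ids {3} → COUNT(e.id)=1

Econ | 3 ; Chemistry | 3 ; History | 1 ; Econ | 2 ; Chemistry | 1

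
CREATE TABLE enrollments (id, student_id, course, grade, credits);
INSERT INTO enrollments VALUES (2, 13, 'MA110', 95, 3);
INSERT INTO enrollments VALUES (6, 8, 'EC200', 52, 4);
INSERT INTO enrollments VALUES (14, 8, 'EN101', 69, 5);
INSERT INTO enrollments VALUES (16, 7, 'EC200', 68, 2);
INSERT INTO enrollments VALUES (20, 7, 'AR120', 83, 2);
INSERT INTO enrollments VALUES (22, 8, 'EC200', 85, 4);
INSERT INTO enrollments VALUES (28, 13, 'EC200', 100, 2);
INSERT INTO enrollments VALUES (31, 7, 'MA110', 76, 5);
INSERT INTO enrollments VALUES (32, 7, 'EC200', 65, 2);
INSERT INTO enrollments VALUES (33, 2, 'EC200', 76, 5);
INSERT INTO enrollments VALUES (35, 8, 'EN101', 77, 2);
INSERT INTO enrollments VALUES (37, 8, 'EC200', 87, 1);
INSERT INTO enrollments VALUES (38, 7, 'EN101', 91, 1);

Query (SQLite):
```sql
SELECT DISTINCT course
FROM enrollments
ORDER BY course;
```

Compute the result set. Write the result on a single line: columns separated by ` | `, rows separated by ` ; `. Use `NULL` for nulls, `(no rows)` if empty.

AR120 ; EC200 ; EN101 ; MA110

Collect distinct course values from enrollments.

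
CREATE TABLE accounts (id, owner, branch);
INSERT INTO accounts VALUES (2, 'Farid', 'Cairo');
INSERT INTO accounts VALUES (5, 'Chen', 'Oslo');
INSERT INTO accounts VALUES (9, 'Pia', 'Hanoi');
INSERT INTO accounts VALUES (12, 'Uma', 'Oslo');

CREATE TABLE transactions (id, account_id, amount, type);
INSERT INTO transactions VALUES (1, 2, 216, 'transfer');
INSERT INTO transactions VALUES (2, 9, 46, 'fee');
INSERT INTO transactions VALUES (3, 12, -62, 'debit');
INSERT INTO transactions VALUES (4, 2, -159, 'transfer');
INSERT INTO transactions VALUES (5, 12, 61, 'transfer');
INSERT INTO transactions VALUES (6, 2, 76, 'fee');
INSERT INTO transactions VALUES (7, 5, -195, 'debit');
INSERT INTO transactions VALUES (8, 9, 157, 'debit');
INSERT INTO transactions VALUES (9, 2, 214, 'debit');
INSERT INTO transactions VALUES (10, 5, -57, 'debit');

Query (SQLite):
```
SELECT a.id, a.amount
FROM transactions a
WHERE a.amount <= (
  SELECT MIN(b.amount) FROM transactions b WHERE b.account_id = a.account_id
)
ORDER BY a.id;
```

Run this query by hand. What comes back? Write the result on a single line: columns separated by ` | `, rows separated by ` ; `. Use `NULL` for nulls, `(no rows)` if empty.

2 | 46 ; 3 | -62 ; 4 | -159 ; 7 | -195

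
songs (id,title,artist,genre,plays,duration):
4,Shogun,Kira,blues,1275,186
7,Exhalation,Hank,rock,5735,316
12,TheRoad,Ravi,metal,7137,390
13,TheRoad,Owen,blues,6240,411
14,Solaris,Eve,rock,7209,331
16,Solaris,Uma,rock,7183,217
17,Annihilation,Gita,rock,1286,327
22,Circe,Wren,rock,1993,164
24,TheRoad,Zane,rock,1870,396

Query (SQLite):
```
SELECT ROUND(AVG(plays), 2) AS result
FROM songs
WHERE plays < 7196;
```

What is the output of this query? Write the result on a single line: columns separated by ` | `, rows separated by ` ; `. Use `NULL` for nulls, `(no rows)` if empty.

4089.88

Rows where plays < 7196 → plays values: [1275, 5735, 7137, 6240, 7183, 1286, 1993, 1870].
AVG = 32719 / 8 (rounded to 2 dp).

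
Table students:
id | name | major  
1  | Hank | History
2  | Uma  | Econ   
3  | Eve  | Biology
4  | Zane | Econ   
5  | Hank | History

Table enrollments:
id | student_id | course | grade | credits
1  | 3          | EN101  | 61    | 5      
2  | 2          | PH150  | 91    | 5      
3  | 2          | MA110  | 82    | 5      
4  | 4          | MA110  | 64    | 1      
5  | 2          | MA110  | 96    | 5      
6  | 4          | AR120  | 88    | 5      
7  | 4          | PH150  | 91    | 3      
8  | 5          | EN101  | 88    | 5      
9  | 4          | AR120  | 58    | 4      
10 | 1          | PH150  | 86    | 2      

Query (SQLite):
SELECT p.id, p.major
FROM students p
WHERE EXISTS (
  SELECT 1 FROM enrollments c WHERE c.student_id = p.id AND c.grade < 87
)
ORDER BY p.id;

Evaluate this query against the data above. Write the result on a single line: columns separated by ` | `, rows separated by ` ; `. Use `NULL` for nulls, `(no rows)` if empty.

For each students row, check whether any enrollments with matching student_id has grade < 87.
Keep rows where that is true.

1 | History ; 2 | Econ ; 3 | Biology ; 4 | Econ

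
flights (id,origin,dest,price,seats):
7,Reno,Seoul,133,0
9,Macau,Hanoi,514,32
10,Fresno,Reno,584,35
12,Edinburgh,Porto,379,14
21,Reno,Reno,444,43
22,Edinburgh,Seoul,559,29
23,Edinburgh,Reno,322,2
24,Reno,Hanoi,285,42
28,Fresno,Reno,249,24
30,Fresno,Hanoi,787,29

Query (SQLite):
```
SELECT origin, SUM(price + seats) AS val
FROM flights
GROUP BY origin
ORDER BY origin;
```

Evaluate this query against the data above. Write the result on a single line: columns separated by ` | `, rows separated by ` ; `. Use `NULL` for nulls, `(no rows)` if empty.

Edinburgh | 1305 ; Fresno | 1708 ; Macau | 546 ; Reno | 947

For each row compute price + seats.
Group by origin; take SUM of the expression per group.
  Edinburgh: ids {12, 22, 23} → SUM(price + seats)=1305
  Fresno: ids {10, 28, 30} → SUM(price + seats)=1708
  Macau: ids {9} → SUM(price + seats)=546
  Reno: ids {7, 21, 24} → SUM(price + seats)=947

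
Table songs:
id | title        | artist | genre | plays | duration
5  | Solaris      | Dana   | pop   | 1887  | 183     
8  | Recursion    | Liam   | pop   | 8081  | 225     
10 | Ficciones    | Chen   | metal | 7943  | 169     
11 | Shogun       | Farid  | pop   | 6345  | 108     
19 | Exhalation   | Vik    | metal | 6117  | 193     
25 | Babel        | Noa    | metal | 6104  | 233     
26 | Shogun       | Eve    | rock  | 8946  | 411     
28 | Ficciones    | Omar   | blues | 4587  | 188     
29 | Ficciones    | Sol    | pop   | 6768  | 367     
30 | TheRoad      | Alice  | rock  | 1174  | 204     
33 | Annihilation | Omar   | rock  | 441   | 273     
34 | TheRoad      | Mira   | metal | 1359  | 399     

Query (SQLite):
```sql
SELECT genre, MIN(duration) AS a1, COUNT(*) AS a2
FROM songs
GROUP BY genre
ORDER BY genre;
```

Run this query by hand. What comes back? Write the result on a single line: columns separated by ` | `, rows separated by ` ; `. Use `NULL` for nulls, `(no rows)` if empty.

Group songs by genre.
Per group compute: MIN(duration), COUNT(*).
  blues: ids {28} → MIN(duration)=188, COUNT(*)=1
  metal: ids {10, 19, 25, 34} → MIN(duration)=169, COUNT(*)=4
  pop: ids {5, 8, 11, 29} → MIN(duration)=108, COUNT(*)=4
  rock: ids {26, 30, 33} → MIN(duration)=204, COUNT(*)=3

blues | 188 | 1 ; metal | 169 | 4 ; pop | 108 | 4 ; rock | 204 | 3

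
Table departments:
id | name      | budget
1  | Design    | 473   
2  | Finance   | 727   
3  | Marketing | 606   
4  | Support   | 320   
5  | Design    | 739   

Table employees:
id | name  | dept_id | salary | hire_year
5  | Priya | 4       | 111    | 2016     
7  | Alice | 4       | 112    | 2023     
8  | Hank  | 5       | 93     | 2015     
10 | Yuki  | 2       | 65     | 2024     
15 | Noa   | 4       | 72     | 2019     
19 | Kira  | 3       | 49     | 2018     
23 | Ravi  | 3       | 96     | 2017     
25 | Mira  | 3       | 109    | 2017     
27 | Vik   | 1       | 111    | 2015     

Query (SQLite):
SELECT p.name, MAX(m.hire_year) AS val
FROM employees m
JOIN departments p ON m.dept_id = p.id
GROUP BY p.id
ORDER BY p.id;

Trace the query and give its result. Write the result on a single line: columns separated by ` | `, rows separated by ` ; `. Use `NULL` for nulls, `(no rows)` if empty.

Join each employees row to its departments via dept_id.
Group joined rows by departments.id; compute MAX(m.hire_year) per group.
  1: ids {27} → MAX(m.hire_year)=2015
  2: ids {10} → MAX(m.hire_year)=2024
  3: ids {19, 23, 25} → MAX(m.hire_year)=2018
  4: ids {5, 7, 15} → MAX(m.hire_year)=2023
  5: ids {8} → MAX(m.hire_year)=2015

Design | 2015 ; Finance | 2024 ; Marketing | 2018 ; Support | 2023 ; Design | 2015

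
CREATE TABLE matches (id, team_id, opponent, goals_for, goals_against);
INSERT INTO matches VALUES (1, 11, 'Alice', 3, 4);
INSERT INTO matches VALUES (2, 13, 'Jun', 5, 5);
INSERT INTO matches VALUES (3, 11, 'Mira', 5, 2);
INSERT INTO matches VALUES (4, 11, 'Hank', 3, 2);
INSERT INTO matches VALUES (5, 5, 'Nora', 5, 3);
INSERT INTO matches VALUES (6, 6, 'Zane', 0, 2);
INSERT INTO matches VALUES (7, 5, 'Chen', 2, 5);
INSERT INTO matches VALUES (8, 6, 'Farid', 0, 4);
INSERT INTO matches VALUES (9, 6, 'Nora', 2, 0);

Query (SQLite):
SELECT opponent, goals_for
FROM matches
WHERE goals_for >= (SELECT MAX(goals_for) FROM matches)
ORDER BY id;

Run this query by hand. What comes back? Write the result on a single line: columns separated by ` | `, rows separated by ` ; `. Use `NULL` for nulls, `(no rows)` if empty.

Scalar subquery: MAX(goals_for) over all matches rows = 5.
Keep rows where goals_for >= that value.

Jun | 5 ; Mira | 5 ; Nora | 5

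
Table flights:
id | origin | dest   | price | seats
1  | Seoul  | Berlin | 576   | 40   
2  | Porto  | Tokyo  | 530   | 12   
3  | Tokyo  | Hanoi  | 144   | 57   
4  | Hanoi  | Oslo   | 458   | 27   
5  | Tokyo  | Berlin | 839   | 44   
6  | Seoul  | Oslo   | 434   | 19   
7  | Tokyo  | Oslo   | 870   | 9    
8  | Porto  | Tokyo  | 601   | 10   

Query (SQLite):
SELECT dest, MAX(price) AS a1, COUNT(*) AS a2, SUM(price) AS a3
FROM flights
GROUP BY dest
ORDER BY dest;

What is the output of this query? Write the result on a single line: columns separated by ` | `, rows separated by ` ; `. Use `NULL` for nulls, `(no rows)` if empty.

Berlin | 839 | 2 | 1415 ; Hanoi | 144 | 1 | 144 ; Oslo | 870 | 3 | 1762 ; Tokyo | 601 | 2 | 1131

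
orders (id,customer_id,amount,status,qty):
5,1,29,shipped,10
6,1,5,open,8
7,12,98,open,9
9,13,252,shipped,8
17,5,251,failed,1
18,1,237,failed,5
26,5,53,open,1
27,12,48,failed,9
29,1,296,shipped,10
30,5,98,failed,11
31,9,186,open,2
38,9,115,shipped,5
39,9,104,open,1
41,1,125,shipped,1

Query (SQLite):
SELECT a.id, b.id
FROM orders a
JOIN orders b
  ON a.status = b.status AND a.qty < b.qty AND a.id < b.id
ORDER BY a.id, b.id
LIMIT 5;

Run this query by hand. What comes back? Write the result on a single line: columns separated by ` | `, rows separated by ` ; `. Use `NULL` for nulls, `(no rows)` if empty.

Pairs (a,b) with same status, a.qty < b.qty, a.id < b.id.
status groups: failed:{17,18,27,30} open:{6,7,26,31,39} shipped:{5,9,29,38,41}
Ordered by (a.id, b.id); first 5.

6 | 7 ; 9 | 29 ; 17 | 18 ; 17 | 27 ; 17 | 30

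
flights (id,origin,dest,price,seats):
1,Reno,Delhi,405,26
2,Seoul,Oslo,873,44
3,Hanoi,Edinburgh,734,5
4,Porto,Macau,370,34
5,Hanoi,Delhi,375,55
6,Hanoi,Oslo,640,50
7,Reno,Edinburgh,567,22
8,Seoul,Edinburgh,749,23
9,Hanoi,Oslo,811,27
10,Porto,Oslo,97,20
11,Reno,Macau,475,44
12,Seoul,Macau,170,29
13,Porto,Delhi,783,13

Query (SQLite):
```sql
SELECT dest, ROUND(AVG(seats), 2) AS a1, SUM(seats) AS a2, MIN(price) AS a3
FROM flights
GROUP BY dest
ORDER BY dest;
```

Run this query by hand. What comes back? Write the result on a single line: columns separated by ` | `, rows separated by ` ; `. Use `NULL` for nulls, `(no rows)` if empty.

Delhi | 31.33 | 94 | 375 ; Edinburgh | 16.67 | 50 | 567 ; Macau | 35.67 | 107 | 170 ; Oslo | 35.25 | 141 | 97

Group flights by dest.
Per group compute: ROUND(AVG(seats), 2), SUM(seats), MIN(price).
  Delhi: ids {1, 5, 13} → ROUND(AVG(seats), 2)=31.33, SUM(seats)=94, MIN(price)=375
  Edinburgh: ids {3, 7, 8} → ROUND(AVG(seats), 2)=16.67, SUM(seats)=50, MIN(price)=567
  Macau: ids {4, 11, 12} → ROUND(AVG(seats), 2)=35.67, SUM(seats)=107, MIN(price)=170
  Oslo: ids {2, 6, 9, 10} → ROUND(AVG(seats), 2)=35.25, SUM(seats)=141, MIN(price)=97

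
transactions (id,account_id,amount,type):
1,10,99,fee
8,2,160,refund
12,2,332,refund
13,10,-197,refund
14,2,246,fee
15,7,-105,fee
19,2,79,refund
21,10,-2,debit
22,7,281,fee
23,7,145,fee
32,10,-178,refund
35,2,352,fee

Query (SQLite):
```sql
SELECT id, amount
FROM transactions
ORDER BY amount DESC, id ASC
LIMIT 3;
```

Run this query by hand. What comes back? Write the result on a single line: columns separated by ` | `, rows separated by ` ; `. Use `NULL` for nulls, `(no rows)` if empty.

Sort by amount desc, tiebreak id asc: (352, id=35), (332, id=12), (281, id=22), (246, id=14), (160, id=8), (145, id=23) …. Take first 3.

35 | 352 ; 12 | 332 ; 22 | 281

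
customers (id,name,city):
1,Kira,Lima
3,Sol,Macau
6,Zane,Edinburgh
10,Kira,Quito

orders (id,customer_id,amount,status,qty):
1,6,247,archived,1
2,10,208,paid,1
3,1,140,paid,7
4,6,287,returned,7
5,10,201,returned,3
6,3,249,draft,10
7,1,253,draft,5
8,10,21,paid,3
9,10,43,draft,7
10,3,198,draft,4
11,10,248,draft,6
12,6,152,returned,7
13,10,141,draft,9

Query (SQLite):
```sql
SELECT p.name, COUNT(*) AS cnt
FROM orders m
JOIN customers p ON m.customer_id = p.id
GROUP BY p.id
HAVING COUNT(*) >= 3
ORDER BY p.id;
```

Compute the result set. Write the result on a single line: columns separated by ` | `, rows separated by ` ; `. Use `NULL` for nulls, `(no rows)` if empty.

Join each orders row to its customers via customer_id.
Group joined rows by customers.id; compute COUNT(*) per group.
HAVING: keep groups with count ≥ 3.
  1: ids {3, 7} → COUNT(*)=2
  3: ids {6, 10} → COUNT(*)=2
  6: ids {1, 4, 12} → COUNT(*)=3
  10: ids {2, 5, 8, 9, 11, 13} → COUNT(*)=6

Zane | 3 ; Kira | 6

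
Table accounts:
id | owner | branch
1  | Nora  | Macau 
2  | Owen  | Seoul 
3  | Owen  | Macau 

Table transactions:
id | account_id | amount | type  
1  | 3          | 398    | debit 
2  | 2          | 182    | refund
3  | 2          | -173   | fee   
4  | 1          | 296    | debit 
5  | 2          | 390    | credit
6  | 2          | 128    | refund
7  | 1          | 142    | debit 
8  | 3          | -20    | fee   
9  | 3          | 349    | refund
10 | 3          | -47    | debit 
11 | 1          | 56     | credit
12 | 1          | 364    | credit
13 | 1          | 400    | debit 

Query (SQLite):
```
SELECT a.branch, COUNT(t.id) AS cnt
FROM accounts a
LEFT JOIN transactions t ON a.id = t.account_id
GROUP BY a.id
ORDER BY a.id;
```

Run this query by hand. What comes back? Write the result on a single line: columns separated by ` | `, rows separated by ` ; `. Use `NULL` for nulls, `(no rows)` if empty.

Macau | 5 ; Seoul | 4 ; Macau | 4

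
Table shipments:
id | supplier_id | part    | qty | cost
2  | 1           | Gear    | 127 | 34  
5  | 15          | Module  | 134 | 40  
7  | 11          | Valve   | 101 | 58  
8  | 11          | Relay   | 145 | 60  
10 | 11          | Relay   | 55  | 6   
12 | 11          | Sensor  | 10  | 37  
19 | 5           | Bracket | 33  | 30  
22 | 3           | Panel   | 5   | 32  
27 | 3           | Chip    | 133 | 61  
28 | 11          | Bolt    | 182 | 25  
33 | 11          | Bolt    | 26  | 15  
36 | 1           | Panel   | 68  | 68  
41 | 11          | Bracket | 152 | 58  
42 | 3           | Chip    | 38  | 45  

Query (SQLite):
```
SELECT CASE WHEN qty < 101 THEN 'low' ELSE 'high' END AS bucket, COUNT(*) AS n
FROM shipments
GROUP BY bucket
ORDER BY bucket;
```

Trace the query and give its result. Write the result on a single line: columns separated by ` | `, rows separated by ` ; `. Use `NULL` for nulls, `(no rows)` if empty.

high | 7 ; low | 7

Bucket rows by qty < 101 → 'low' else 'high'; count each bucket.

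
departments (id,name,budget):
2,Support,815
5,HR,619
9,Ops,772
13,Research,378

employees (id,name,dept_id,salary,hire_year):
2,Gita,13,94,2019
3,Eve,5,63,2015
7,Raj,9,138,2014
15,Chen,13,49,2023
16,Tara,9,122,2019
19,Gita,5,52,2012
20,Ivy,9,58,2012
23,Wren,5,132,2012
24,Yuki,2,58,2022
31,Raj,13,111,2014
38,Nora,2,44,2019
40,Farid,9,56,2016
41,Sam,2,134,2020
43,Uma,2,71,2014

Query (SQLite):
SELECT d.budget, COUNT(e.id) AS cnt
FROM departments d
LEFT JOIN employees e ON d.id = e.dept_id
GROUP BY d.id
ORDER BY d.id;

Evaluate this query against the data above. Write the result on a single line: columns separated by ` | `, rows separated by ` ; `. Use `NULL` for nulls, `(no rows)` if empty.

815 | 4 ; 619 | 3 ; 772 | 4 ; 378 | 3

LEFT JOIN keeps every departments row; unmatched ones get NULL for employees columns.
Group by departments.id and compute COUNT(e.id). COUNT(col) of an all-NULL group is 0.
  2: ids {24, 38, 41, 43} → COUNT(e.id)=4
  5: ids {3, 19, 23} → COUNT(e.id)=3
  9: ids {7, 16, 20, 40} → COUNT(e.id)=4
  13: ids {2, 15, 31} → COUNT(e.id)=3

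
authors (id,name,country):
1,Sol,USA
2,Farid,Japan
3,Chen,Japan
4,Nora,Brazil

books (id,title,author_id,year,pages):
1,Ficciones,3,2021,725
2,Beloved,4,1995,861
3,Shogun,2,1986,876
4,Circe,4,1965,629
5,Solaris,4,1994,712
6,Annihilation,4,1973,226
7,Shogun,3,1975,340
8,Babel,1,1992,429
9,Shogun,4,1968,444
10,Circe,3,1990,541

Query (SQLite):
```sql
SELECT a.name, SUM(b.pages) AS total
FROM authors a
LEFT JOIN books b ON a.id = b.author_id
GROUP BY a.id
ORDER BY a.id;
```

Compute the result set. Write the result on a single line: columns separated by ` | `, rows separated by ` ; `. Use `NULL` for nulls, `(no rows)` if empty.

Sol | 429 ; Farid | 876 ; Chen | 1606 ; Nora | 2872

LEFT JOIN keeps every authors row; unmatched ones get NULL for books columns.
Group by authors.id and compute SUM(b.pages). SUM over an all-NULL group is NULL.
  1: ids {8} → SUM(b.pages)=429
  2: ids {3} → SUM(b.pages)=876
  3: ids {1, 7, 10} → SUM(b.pages)=1606
  4: ids {2, 4, 5, 6, 9} → SUM(b.pages)=2872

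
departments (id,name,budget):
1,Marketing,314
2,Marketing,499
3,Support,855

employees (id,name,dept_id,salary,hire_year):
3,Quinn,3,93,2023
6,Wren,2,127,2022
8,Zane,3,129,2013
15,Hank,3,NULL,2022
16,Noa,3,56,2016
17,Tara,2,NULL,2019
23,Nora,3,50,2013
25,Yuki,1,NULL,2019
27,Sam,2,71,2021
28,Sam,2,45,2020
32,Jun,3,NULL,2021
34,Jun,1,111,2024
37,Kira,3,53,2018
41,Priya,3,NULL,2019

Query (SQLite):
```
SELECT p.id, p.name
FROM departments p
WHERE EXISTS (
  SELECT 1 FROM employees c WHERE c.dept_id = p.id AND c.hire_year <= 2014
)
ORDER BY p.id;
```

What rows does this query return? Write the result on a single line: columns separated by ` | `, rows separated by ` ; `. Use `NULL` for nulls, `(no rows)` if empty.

3 | Support

For each departments row, check whether any employees with matching dept_id has hire_year <= 2014.
Keep rows where that is true.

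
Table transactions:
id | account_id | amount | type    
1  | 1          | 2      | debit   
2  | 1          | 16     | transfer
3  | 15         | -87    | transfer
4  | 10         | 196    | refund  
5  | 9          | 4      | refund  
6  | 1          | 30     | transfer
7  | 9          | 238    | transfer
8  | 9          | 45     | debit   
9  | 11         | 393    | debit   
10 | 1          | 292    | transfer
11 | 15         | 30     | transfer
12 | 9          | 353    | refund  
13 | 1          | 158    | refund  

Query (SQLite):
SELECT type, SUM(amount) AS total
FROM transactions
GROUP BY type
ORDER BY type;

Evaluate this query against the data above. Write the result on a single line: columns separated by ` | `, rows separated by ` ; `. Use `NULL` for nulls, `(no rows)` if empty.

Partition transactions by type; compute SUM(amount) within each group.
  debit: ids {1, 8, 9} → SUM(amount)=440
  refund: ids {4, 5, 12, 13} → SUM(amount)=711
  transfer: ids {2, 3, 6, 7, 10, 11} → SUM(amount)=519

debit | 440 ; refund | 711 ; transfer | 519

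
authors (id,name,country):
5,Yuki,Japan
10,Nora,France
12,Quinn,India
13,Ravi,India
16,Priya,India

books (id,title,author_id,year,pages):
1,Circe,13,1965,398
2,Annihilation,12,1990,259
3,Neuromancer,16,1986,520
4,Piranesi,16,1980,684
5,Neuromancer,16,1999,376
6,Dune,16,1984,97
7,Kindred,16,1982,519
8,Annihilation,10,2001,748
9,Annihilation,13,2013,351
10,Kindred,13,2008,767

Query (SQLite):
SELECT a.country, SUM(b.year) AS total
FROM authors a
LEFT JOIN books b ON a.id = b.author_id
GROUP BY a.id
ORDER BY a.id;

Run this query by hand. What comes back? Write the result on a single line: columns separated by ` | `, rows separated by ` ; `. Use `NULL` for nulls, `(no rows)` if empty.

LEFT JOIN keeps every authors row; unmatched ones get NULL for books columns.
Group by authors.id and compute SUM(b.year). SUM over an all-NULL group is NULL.
  5: ids {—} → SUM(b.year)=NULL
  10: ids {8} → SUM(b.year)=2001
  12: ids {2} → SUM(b.year)=1990
  13: ids {1, 9, 10} → SUM(b.year)=5986
  16: ids {3, 4, 5, 6, 7} → SUM(b.year)=9931

Japan | NULL ; France | 2001 ; India | 1990 ; India | 5986 ; India | 9931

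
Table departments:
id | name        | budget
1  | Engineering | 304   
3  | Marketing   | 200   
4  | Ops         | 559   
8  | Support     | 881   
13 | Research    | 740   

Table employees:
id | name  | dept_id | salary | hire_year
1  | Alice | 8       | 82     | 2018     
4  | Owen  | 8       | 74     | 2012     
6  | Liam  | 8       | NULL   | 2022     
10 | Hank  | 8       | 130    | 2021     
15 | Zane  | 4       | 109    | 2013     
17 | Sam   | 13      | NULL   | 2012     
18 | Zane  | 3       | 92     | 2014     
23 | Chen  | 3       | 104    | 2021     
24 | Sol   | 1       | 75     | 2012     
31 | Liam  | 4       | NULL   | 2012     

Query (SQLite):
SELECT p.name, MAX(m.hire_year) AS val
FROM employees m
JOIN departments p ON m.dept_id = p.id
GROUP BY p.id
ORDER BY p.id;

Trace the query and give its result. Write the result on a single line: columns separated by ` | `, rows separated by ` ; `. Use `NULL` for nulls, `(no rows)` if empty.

Join each employees row to its departments via dept_id.
Group joined rows by departments.id; compute MAX(m.hire_year) per group.
  1: ids {24} → MAX(m.hire_year)=2012
  3: ids {18, 23} → MAX(m.hire_year)=2021
  4: ids {15, 31} → MAX(m.hire_year)=2013
  8: ids {1, 4, 6, 10} → MAX(m.hire_year)=2022
  13: ids {17} → MAX(m.hire_year)=2012

Engineering | 2012 ; Marketing | 2021 ; Ops | 2013 ; Support | 2022 ; Research | 2012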